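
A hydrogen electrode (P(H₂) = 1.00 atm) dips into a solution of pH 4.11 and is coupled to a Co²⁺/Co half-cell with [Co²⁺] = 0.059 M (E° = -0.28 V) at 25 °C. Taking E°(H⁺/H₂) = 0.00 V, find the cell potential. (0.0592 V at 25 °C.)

The hydrogen couple is the cathode, so E°_cell = 0.28 V; n = 2.
[H⁺] = 10^(−4.11) = 7.8 × 10^-5 M, and Q = [Co²⁺]·P(H₂) / [H⁺]^2 = 9.79 × 10^6.
E = E° − (0.0592/2) log Q = 0.28 − (0.0592/2)(6.991) = 0.073 V.

0.073 V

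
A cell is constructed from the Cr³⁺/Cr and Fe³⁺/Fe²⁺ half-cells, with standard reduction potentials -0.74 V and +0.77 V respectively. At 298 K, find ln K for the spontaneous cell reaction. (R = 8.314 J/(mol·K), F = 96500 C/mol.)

ln K = 176.4

E°_cell = +0.77 − (-0.74) = 1.51 V, with n = 3 electrons transferred.
At equilibrium E = 0, so the Nernst equation gives ln K = nFE°/RT = (3)(96500)(1.51)/((8.314)(298)) = 176.44.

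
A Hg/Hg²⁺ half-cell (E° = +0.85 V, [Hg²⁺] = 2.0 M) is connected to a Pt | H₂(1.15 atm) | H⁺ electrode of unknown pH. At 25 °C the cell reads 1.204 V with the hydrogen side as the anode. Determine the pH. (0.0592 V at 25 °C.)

E°_cell = 0.85 V and n = 2.
log Q = n(E° − E)/0.0592 = 2×(0.85 − 1.204)/0.0592 = -11.959.
With Q = [H⁺]^2 / ([Hg²⁺]·P(H₂)), solving for [H⁺] gives log[H⁺] = -5.799, so pH = 5.80.

pH = 5.80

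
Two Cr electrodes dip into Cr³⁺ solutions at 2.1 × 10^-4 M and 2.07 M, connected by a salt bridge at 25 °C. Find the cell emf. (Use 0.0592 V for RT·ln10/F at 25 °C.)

Both half-cells are Cr³⁺/Cr, so E°_cell = 0. The concentrated side is the cathode; the cell reaction moves Cr³⁺ from high to low concentration with n = 3.
Q = [Cr³⁺]_dilute/[Cr³⁺]_conc = 2.1 × 10^-4/2.07 = 1.01 × 10^-4.
E = 0 − (0.0592/3) log Q = −(0.0592/3)(-3.994) = 0.0788 V.

0.079 V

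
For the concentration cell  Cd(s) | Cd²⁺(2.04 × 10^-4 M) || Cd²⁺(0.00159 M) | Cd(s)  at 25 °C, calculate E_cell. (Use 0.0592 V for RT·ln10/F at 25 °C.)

Both half-cells are Cd²⁺/Cd, so E°_cell = 0. The concentrated side is the cathode; the cell reaction moves Cd²⁺ from high to low concentration with n = 2.
Q = [Cd²⁺]_dilute/[Cd²⁺]_conc = 2.04 × 10^-4/0.00159 = 0.128.
E = 0 − (0.0592/2) log Q = −(0.0592/2)(-0.892) = 0.0264 V.

0.026 V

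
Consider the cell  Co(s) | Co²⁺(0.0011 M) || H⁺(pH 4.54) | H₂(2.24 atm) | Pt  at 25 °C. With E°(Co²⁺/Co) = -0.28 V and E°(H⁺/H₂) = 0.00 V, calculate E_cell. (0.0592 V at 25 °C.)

0.088 V

The hydrogen couple is the cathode, so E°_cell = 0.28 V; n = 2.
[H⁺] = 10^(−4.54) = 2.9 × 10^-5 M, and Q = [Co²⁺]·P(H₂) / [H⁺]^2 = 2.96 × 10^6.
E = E° − (0.0592/2) log Q = 0.28 − (0.0592/2)(6.472) = 0.088 V.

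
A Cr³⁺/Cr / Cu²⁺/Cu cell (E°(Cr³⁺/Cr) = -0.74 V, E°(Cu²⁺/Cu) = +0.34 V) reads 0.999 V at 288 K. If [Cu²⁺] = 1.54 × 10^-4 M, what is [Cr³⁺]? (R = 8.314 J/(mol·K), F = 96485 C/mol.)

From the Nernst equation, ln Q = nF(E° − E)/RT = 6×96485×(1.08 − 0.999)/(8.314×288) = 19.584, so Q = 3.2 × 10^8.
With Q = [Cr³⁺]^2/[Cu²⁺]^3 and the known concentrations, [Cr³⁺]^2 in the numerator gives [Cr³⁺] = 0.034 M.

0.034 M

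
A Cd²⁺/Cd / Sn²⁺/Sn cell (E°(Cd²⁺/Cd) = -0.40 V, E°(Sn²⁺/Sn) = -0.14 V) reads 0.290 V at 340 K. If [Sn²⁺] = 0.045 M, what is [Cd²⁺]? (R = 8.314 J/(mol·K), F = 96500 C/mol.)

0.0058 M

From the Nernst equation, ln Q = nF(E° − E)/RT = 2×96500×(0.26 − 0.290)/(8.314×340) = -2.048, so Q = 0.129.
With Q = [Cd²⁺]/[Sn²⁺] and the known concentrations, [Cd²⁺] in the numerator gives [Cd²⁺] = 0.0058 M.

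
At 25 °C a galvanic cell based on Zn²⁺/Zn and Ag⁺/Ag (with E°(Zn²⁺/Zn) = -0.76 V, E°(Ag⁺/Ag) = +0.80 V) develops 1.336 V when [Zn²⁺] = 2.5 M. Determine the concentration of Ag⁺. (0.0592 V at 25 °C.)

From the Nernst equation, log Q = n(E° − E)/0.0592 = 2(1.56 − 1.336)/0.0592 = 7.568, so Q = 3.69 × 10^7.
With Q = [Zn²⁺]/[Ag⁺]^2 and the known concentrations, [Ag⁺]^2 in the denominator gives [Ag⁺] = 2.6 × 10^-4 M.

2.6 × 10^-4 M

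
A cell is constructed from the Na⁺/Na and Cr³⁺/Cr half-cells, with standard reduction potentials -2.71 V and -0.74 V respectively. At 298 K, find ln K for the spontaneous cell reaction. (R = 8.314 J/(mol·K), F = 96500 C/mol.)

E°_cell = -0.74 − (-2.71) = 1.97 V, with n = 3 electrons transferred.
At equilibrium E = 0, so the Nernst equation gives ln K = nFE°/RT = (3)(96500)(1.97)/((8.314)(298)) = 230.19.

ln K = 230.2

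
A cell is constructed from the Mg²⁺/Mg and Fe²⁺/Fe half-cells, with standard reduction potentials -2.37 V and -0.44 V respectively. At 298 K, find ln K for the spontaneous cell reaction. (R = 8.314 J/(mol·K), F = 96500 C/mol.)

E°_cell = -0.44 − (-2.37) = 1.93 V, with n = 2 electrons transferred.
At equilibrium E = 0, so the Nernst equation gives ln K = nFE°/RT = (2)(96500)(1.93)/((8.314)(298)) = 150.34.

ln K = 150.3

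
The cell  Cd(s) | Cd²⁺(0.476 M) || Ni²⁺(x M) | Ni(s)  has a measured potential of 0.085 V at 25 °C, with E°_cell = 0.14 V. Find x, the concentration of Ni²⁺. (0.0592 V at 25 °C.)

From the Nernst equation, log Q = n(E° − E)/0.0592 = 2(0.14 − 0.085)/0.0592 = 1.858, so Q = 72.1.
With Q = [Cd²⁺]/[Ni²⁺] and the known concentrations, [Ni²⁺] in the denominator gives [Ni²⁺] = 0.0066 M.

0.0066 M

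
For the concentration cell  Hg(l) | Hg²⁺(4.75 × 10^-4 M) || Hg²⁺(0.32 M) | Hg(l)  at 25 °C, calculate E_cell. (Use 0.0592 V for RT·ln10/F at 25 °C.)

Both half-cells are Hg²⁺/Hg, so E°_cell = 0. The concentrated side is the cathode; the cell reaction moves Hg²⁺ from high to low concentration with n = 2.
Q = [Hg²⁺]_dilute/[Hg²⁺]_conc = 4.75 × 10^-4/0.32 = 0.00148.
E = 0 − (0.0592/2) log Q = −(0.0592/2)(-2.828) = 0.0837 V.

0.084 V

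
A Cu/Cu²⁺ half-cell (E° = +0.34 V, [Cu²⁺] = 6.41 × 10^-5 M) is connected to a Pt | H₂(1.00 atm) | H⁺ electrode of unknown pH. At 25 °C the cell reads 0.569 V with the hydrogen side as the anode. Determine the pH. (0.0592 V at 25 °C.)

pH = 5.96

E°_cell = 0.34 V and n = 2.
log Q = n(E° − E)/0.0592 = 2×(0.34 − 0.569)/0.0592 = -7.736.
With Q = [H⁺]^2 / ([Cu²⁺]·P(H₂)), solving for [H⁺] gives log[H⁺] = -5.965, so pH = 5.96.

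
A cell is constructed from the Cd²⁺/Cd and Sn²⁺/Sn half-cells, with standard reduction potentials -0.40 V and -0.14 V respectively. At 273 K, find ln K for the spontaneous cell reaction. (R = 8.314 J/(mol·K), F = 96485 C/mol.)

E°_cell = -0.14 − (-0.40) = 0.26 V, with n = 2 electrons transferred.
At equilibrium E = 0, so the Nernst equation gives ln K = nFE°/RT = (2)(96485)(0.26)/((8.314)(273)) = 22.10.

ln K = 22.1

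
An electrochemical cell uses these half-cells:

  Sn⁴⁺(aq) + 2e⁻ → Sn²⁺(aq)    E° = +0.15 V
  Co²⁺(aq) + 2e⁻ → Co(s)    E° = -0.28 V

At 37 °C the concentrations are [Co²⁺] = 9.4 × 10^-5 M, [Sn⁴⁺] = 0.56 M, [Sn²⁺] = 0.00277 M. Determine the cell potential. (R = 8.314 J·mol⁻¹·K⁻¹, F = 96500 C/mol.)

0.625 V

The Sn⁴⁺/Sn²⁺ couple has the higher reduction potential and acts as the cathode, so E°_cell = +0.15 − (-0.28) = 0.43 V.
Balancing electrons gives n = 2; the reaction quotient is Q = [Co²⁺]·[Sn²⁺]/[Sn⁴⁺] = 4.65 × 10^-7.
E = E° − (RT/nF) ln Q = 0.43 − (8.314×310)/(2×96500) × (-14.581) = 0.430 + 0.195 = 0.625 V.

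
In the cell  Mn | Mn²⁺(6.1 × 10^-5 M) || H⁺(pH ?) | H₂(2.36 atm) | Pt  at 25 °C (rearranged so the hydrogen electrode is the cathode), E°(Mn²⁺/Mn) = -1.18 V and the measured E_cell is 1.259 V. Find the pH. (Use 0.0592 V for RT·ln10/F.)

pH = 0.59

E°_cell = 1.18 V and n = 2.
log Q = n(E° − E)/0.0592 = 2×(1.18 − 1.259)/0.0592 = -2.669.
With Q = [Mn²⁺]·P(H₂) / [H⁺]^2, solving for [H⁺] gives log[H⁺] = -0.586, so pH = 0.59.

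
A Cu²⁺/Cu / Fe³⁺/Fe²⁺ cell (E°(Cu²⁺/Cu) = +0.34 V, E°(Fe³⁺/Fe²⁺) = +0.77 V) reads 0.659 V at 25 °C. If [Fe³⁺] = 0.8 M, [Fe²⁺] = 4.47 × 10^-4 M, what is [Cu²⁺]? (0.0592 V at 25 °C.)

0.059 M

From the Nernst equation, log Q = n(E° − E)/0.0592 = 2(0.43 − 0.659)/0.0592 = -7.736, so Q = 1.83 × 10^-8.
With Q = [Cu²⁺]·[Fe²⁺]^2/[Fe³⁺]^2 and the known concentrations, [Cu²⁺] in the numerator gives [Cu²⁺] = 0.059 M.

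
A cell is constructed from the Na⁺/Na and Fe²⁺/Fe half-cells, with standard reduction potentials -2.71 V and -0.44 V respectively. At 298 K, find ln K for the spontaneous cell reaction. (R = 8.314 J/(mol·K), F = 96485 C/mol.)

ln K = 176.8

E°_cell = -0.44 − (-2.71) = 2.27 V, with n = 2 electrons transferred.
At equilibrium E = 0, so the Nernst equation gives ln K = nFE°/RT = (2)(96485)(2.27)/((8.314)(298)) = 176.80.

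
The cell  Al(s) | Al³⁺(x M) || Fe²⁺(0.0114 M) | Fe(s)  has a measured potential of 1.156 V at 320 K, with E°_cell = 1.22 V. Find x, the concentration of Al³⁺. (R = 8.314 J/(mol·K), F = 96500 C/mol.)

1.3 M

From the Nernst equation, ln Q = nF(E° − E)/RT = 6×96500×(1.22 − 1.156)/(8.314×320) = 13.928, so Q = 1.12 × 10^6.
With Q = [Al³⁺]^2/[Fe²⁺]^3 and the known concentrations, [Al³⁺]^2 in the numerator gives [Al³⁺] = 1.3 M.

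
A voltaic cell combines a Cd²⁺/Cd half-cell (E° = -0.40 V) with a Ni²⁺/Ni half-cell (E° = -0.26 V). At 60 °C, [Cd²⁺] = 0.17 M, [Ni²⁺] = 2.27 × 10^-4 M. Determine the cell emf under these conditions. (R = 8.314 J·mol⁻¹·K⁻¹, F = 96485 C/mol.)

0.045 V

The Ni²⁺/Ni couple has the higher reduction potential and acts as the cathode, so E°_cell = -0.26 − (-0.40) = 0.14 V.
Balancing electrons gives n = 2; the reaction quotient is Q = [Cd²⁺]/[Ni²⁺] = 749.
E = E° − (RT/nF) ln Q = 0.14 − (8.314×333)/(2×96485) × (6.619) = 0.140 − 0.095 = 0.045 V.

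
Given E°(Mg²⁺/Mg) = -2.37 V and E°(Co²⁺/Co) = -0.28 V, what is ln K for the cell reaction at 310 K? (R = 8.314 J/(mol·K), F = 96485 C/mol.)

E°_cell = -0.28 − (-2.37) = 2.09 V, with n = 2 electrons transferred.
At equilibrium E = 0, so the Nernst equation gives ln K = nFE°/RT = (2)(96485)(2.09)/((8.314)(310)) = 156.48.

ln K = 156.5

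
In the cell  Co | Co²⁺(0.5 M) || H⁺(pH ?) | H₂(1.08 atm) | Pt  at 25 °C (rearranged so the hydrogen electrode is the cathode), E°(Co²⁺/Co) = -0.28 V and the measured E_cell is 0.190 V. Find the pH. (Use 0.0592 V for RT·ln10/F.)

E°_cell = 0.28 V and n = 2.
log Q = n(E° − E)/0.0592 = 2×(0.28 − 0.190)/0.0592 = 3.041.
With Q = [Co²⁺]·P(H₂) / [H⁺]^2, solving for [H⁺] gives log[H⁺] = -1.654, so pH = 1.65.

pH = 1.65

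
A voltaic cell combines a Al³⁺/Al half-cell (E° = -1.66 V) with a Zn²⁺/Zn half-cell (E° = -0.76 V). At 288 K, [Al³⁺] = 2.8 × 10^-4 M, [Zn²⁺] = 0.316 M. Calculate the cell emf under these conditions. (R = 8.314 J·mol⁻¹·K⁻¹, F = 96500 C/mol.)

0.953 V

The Zn²⁺/Zn couple has the higher reduction potential and acts as the cathode, so E°_cell = -0.76 − (-1.66) = 0.90 V.
Balancing electrons gives n = 6; the reaction quotient is Q = [Al³⁺]^2/[Zn²⁺]^3 = 2.48 × 10^-6.
E = E° − (RT/nF) ln Q = 0.90 − (8.314×288)/(6×96500) × (-12.905) = 0.900 + 0.053 = 0.953 V.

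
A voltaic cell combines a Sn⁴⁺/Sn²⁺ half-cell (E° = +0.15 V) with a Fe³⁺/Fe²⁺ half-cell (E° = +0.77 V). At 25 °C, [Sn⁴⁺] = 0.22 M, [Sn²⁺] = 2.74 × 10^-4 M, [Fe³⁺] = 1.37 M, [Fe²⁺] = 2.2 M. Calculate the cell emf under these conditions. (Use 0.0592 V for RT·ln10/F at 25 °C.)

The Fe³⁺/Fe²⁺ couple has the higher reduction potential and acts as the cathode, so E°_cell = +0.77 − (+0.15) = 0.62 V.
Balancing electrons gives n = 2; the reaction quotient is Q = [Sn⁴⁺]·[Fe²⁺]^2/([Sn²⁺]·[Fe³⁺]^2) = 2070.
At 25 °C, E = E° − (0.0592/n) log Q = 0.62 − (0.0592/2)(3.316) = 0.620 − 0.098 = 0.522 V.

0.522 V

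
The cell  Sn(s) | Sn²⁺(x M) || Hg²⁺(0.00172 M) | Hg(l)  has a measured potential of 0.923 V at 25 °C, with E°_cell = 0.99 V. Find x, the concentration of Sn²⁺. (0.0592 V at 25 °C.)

From the Nernst equation, log Q = n(E° − E)/0.0592 = 2(0.99 − 0.923)/0.0592 = 2.264, so Q = 183.
With Q = [Sn²⁺]/[Hg²⁺] and the known concentrations, [Sn²⁺] in the numerator gives [Sn²⁺] = 0.32 M.

0.32 M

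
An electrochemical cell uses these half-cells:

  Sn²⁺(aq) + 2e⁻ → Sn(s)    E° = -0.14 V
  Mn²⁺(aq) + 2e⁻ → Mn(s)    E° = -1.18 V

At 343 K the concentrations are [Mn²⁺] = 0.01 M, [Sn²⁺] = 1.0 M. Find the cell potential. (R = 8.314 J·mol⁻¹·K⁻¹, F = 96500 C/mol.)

The Sn²⁺/Sn couple has the higher reduction potential and acts as the cathode, so E°_cell = -0.14 − (-1.18) = 1.04 V.
Balancing electrons gives n = 2; the reaction quotient is Q = [Mn²⁺]/[Sn²⁺] = 0.0100.
E = E° − (RT/nF) ln Q = 1.04 − (8.314×343)/(2×96500) × (-4.605) = 1.040 + 0.068 = 1.108 V.

1.11 V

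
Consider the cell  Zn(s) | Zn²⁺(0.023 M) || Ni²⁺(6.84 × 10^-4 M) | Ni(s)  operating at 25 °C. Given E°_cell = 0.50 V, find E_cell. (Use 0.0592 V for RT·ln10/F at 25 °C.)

0.455 V

Balancing electrons gives n = 2; the reaction quotient is Q = [Zn²⁺]/[Ni²⁺] = 33.6.
At 25 °C, E = E° − (0.0592/n) log Q = 0.50 − (0.0592/2)(1.527) = 0.500 − 0.045 = 0.455 V.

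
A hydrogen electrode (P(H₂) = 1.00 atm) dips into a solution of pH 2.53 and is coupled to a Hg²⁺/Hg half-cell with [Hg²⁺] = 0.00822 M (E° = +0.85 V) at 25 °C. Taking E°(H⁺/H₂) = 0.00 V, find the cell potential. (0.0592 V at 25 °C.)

The Hg²⁺/Hg couple is the cathode, so E°_cell = 0.85 V; n = 2.
[H⁺] = 10^(−2.53) = 0.0030 M, and Q = [H⁺]^2 / ([Hg²⁺]·P(H₂)) = 0.00106.
E = E° − (0.0592/2) log Q = 0.85 − (0.0592/2)(-2.975) = 0.938 V.

0.94 V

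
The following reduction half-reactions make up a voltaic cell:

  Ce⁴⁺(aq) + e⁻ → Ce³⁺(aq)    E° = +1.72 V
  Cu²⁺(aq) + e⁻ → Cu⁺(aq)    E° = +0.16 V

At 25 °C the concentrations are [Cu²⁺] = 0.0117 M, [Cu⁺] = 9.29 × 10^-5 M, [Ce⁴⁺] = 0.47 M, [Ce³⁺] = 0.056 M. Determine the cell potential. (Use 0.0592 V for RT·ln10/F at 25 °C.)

1.49 V

The Ce⁴⁺/Ce³⁺ couple has the higher reduction potential and acts as the cathode, so E°_cell = +1.72 − (+0.16) = 1.56 V.
Balancing electrons gives n = 1; the reaction quotient is Q = [Cu²⁺]·[Ce³⁺]/([Cu⁺]·[Ce⁴⁺]) = 15.0.
At 25 °C, E = E° − (0.0592/n) log Q = 1.56 − (0.0592/1)(1.176) = 1.560 − 0.070 = 1.490 V.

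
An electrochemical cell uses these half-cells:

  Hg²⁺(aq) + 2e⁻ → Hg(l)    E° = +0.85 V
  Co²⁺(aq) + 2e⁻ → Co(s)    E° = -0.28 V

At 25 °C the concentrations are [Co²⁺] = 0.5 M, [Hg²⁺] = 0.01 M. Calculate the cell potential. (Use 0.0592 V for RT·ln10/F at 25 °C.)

The Hg²⁺/Hg couple has the higher reduction potential and acts as the cathode, so E°_cell = +0.85 − (-0.28) = 1.13 V.
Balancing electrons gives n = 2; the reaction quotient is Q = [Co²⁺]/[Hg²⁺] = 50.0.
At 25 °C, E = E° − (0.0592/n) log Q = 1.13 − (0.0592/2)(1.699) = 1.130 − 0.050 = 1.080 V.

1.08 V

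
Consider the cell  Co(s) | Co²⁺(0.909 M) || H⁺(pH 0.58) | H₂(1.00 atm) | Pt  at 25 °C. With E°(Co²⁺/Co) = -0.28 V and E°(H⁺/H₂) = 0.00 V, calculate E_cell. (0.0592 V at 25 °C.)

0.25 V

The hydrogen couple is the cathode, so E°_cell = 0.28 V; n = 2.
[H⁺] = 10^(−0.58) = 0.26 M, and Q = [Co²⁺]·P(H₂) / [H⁺]^2 = 13.1.
E = E° − (0.0592/2) log Q = 0.28 − (0.0592/2)(1.119) = 0.247 V.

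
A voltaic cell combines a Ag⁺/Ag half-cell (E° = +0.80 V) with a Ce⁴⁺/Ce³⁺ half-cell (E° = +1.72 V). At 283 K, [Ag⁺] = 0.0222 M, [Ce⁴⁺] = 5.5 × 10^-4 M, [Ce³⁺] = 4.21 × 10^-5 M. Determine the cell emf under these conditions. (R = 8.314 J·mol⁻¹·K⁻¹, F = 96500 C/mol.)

The Ce⁴⁺/Ce³⁺ couple has the higher reduction potential and acts as the cathode, so E°_cell = +1.72 − (+0.80) = 0.92 V.
Balancing electrons gives n = 1; the reaction quotient is Q = [Ag⁺]·[Ce³⁺]/[Ce⁴⁺] = 0.00170.
E = E° − (RT/nF) ln Q = 0.92 − (8.314×283)/(1×96500) × (-6.378) = 0.920 + 0.156 = 1.076 V.

1.08 V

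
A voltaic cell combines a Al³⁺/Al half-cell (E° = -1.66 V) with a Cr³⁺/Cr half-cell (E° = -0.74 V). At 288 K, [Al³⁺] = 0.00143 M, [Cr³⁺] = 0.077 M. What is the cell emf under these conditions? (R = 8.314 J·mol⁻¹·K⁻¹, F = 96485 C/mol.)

0.953 V

The Cr³⁺/Cr couple has the higher reduction potential and acts as the cathode, so E°_cell = -0.74 − (-1.66) = 0.92 V.
Balancing electrons gives n = 3; the reaction quotient is Q = [Al³⁺]/[Cr³⁺] = 0.0186.
E = E° − (RT/nF) ln Q = 0.92 − (8.314×288)/(3×96485) × (-3.986) = 0.920 + 0.033 = 0.953 V.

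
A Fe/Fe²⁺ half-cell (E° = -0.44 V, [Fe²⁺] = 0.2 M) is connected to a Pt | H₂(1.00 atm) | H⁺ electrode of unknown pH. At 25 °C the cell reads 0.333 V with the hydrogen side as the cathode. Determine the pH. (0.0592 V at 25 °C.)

pH = 2.16

E°_cell = 0.44 V and n = 2.
log Q = n(E° − E)/0.0592 = 2×(0.44 − 0.333)/0.0592 = 3.615.
With Q = [Fe²⁺]·P(H₂) / [H⁺]^2, solving for [H⁺] gives log[H⁺] = -2.157, so pH = 2.16.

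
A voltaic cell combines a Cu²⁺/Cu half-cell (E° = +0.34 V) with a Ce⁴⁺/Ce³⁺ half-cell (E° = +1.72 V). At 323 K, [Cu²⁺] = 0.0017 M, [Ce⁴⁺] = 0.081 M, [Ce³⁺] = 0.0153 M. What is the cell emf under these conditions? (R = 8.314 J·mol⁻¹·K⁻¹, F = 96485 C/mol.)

1.52 V

The Ce⁴⁺/Ce³⁺ couple has the higher reduction potential and acts as the cathode, so E°_cell = +1.72 − (+0.34) = 1.38 V.
Balancing electrons gives n = 2; the reaction quotient is Q = [Cu²⁺]·[Ce³⁺]^2/[Ce⁴⁺]^2 = 6.07 × 10^-5.
E = E° − (RT/nF) ln Q = 1.38 − (8.314×323)/(2×96485) × (-9.710) = 1.380 + 0.135 = 1.515 V.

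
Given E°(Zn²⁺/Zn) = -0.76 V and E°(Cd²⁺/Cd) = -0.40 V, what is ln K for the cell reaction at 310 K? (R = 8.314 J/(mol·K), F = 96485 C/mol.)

ln K = 27.0

E°_cell = -0.40 − (-0.76) = 0.36 V, with n = 2 electrons transferred.
At equilibrium E = 0, so the Nernst equation gives ln K = nFE°/RT = (2)(96485)(0.36)/((8.314)(310)) = 26.95.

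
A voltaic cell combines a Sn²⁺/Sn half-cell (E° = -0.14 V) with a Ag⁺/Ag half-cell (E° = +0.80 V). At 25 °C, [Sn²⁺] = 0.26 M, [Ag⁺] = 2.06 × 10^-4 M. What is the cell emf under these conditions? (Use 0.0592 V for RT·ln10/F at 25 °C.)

The Ag⁺/Ag couple has the higher reduction potential and acts as the cathode, so E°_cell = +0.80 − (-0.14) = 0.94 V.
Balancing electrons gives n = 2; the reaction quotient is Q = [Sn²⁺]/[Ag⁺]^2 = 6.13 × 10^6.
At 25 °C, E = E° − (0.0592/n) log Q = 0.94 − (0.0592/2)(6.787) = 0.940 − 0.201 = 0.739 V.

0.739 V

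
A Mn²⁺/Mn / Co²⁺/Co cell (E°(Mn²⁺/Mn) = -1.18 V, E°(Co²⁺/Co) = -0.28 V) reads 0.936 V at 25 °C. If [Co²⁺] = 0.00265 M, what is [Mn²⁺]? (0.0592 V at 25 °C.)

From the Nernst equation, log Q = n(E° − E)/0.0592 = 2(0.90 − 0.936)/0.0592 = -1.216, so Q = 0.0608.
With Q = [Mn²⁺]/[Co²⁺] and the known concentrations, [Mn²⁺] in the numerator gives [Mn²⁺] = 1.6 × 10^-4 M.

1.6 × 10^-4 M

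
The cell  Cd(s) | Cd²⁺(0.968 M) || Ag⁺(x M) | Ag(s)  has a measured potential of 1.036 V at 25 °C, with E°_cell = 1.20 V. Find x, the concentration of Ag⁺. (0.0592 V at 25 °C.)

From the Nernst equation, log Q = n(E° − E)/0.0592 = 2(1.20 − 1.036)/0.0592 = 5.541, so Q = 3.47 × 10^5.
With Q = [Cd²⁺]/[Ag⁺]^2 and the known concentrations, [Ag⁺]^2 in the denominator gives [Ag⁺] = 0.0017 M.

0.0017 M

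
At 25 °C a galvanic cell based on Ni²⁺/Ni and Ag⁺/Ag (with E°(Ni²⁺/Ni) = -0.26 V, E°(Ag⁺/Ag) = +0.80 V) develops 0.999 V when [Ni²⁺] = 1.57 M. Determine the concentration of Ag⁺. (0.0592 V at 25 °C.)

0.12 M

From the Nernst equation, log Q = n(E° − E)/0.0592 = 2(1.06 − 0.999)/0.0592 = 2.061, so Q = 115.
With Q = [Ni²⁺]/[Ag⁺]^2 and the known concentrations, [Ag⁺]^2 in the denominator gives [Ag⁺] = 0.12 M.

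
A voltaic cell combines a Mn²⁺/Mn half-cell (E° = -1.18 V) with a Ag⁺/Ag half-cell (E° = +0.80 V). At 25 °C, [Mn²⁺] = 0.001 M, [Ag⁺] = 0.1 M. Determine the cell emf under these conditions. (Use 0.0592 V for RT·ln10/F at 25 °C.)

2.01 V

The Ag⁺/Ag couple has the higher reduction potential and acts as the cathode, so E°_cell = +0.80 − (-1.18) = 1.98 V.
Balancing electrons gives n = 2; the reaction quotient is Q = [Mn²⁺]/[Ag⁺]^2 = 0.100.
At 25 °C, E = E° − (0.0592/n) log Q = 1.98 − (0.0592/2)(-1.000) = 1.980 + 0.030 = 2.010 V.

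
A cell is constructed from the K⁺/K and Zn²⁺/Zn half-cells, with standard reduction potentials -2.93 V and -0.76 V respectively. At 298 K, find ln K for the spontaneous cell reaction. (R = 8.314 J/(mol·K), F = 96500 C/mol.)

ln K = 169.0

E°_cell = -0.76 − (-2.93) = 2.17 V, with n = 2 electrons transferred.
At equilibrium E = 0, so the Nernst equation gives ln K = nFE°/RT = (2)(96500)(2.17)/((8.314)(298)) = 169.04.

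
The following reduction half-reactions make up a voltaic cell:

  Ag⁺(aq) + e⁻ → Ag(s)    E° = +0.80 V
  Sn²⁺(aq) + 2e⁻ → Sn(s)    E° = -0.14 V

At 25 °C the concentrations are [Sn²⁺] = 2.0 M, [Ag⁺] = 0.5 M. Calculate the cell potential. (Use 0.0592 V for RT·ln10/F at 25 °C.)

The Ag⁺/Ag couple has the higher reduction potential and acts as the cathode, so E°_cell = +0.80 − (-0.14) = 0.94 V.
Balancing electrons gives n = 2; the reaction quotient is Q = [Sn²⁺]/[Ag⁺]^2 = 8.00.
At 25 °C, E = E° − (0.0592/n) log Q = 0.94 − (0.0592/2)(0.903) = 0.940 − 0.027 = 0.913 V.

0.913 V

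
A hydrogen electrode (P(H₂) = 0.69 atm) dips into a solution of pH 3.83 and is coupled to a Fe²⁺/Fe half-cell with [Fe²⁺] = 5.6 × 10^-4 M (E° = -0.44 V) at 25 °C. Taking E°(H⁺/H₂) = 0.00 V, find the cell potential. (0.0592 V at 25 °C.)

0.31 V

The hydrogen couple is the cathode, so E°_cell = 0.44 V; n = 2.
[H⁺] = 10^(−3.83) = 1.5 × 10^-4 M, and Q = [Fe²⁺]·P(H₂) / [H⁺]^2 = 1.77 × 10^4.
E = E° − (0.0592/2) log Q = 0.44 − (0.0592/2)(4.247) = 0.314 V.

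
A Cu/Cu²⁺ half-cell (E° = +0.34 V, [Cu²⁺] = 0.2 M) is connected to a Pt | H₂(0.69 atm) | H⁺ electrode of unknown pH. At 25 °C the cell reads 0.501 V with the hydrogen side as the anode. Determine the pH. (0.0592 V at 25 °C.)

pH = 3.15

E°_cell = 0.34 V and n = 2.
log Q = n(E° − E)/0.0592 = 2×(0.34 − 0.501)/0.0592 = -5.439.
With Q = [H⁺]^2 / ([Cu²⁺]·P(H₂)), solving for [H⁺] gives log[H⁺] = -3.150, so pH = 3.15.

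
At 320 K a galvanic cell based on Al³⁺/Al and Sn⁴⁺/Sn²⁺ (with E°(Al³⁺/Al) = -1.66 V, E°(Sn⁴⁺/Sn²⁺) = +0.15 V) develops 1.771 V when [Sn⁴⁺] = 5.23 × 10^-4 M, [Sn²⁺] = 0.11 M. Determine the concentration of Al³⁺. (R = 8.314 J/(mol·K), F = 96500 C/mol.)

From the Nernst equation, ln Q = nF(E° − E)/RT = 6×96500×(1.81 − 1.771)/(8.314×320) = 8.488, so Q = 4850.
With Q = [Al³⁺]^2·[Sn²⁺]^3/[Sn⁴⁺]^3 and the known concentrations, [Al³⁺]^2 in the numerator gives [Al³⁺] = 0.023 M.

0.023 M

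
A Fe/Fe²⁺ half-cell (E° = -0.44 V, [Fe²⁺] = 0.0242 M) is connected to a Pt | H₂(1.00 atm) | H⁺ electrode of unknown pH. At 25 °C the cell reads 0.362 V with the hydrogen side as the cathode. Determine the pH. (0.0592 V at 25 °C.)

pH = 2.13

E°_cell = 0.44 V and n = 2.
log Q = n(E° − E)/0.0592 = 2×(0.44 − 0.362)/0.0592 = 2.635.
With Q = [Fe²⁺]·P(H₂) / [H⁺]^2, solving for [H⁺] gives log[H⁺] = -2.126, so pH = 2.13.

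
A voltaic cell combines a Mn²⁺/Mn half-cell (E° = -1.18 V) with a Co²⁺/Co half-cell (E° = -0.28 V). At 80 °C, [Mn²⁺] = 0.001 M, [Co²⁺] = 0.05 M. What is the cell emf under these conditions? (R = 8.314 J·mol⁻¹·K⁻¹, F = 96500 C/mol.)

The Co²⁺/Co couple has the higher reduction potential and acts as the cathode, so E°_cell = -0.28 − (-1.18) = 0.90 V.
Balancing electrons gives n = 2; the reaction quotient is Q = [Mn²⁺]/[Co²⁺] = 0.0200.
E = E° − (RT/nF) ln Q = 0.90 − (8.314×353)/(2×96500) × (-3.912) = 0.900 + 0.059 = 0.959 V.

0.959 V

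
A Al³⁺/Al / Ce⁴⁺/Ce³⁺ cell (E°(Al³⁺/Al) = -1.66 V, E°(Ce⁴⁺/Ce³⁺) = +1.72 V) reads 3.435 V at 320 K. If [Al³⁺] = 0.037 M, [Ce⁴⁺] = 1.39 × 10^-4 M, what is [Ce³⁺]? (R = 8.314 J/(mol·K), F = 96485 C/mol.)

5.7 × 10^-5 M

From the Nernst equation, ln Q = nF(E° − E)/RT = 3×96485×(3.38 − 3.435)/(8.314×320) = -5.984, so Q = 0.00252.
With Q = [Al³⁺]·[Ce³⁺]^3/[Ce⁴⁺]^3 and the known concentrations, [Ce³⁺]^3 in the numerator gives [Ce³⁺] = 5.7 × 10^-5 M.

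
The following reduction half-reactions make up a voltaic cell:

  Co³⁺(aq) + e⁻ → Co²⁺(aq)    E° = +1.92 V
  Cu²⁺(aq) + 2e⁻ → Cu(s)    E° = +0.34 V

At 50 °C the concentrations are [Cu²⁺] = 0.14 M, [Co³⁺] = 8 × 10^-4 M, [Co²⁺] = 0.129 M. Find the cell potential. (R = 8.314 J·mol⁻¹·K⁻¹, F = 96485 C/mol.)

The Co³⁺/Co²⁺ couple has the higher reduction potential and acts as the cathode, so E°_cell = +1.92 − (+0.34) = 1.58 V.
Balancing electrons gives n = 2; the reaction quotient is Q = [Cu²⁺]·[Co²⁺]^2/[Co³⁺]^2 = 3640.
E = E° − (RT/nF) ln Q = 1.58 − (8.314×323)/(2×96485) × (8.200) = 1.580 − 0.114 = 1.466 V.

1.47 V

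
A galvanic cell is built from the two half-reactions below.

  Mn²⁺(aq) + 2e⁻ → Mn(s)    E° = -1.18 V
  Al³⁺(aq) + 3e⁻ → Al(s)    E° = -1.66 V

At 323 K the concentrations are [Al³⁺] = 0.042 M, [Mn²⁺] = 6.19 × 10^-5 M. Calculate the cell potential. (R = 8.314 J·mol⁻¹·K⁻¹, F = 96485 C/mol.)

The Mn²⁺/Mn couple has the higher reduction potential and acts as the cathode, so E°_cell = -1.18 − (-1.66) = 0.48 V.
Balancing electrons gives n = 6; the reaction quotient is Q = [Al³⁺]^2/[Mn²⁺]^3 = 7.44 × 10^9.
E = E° − (RT/nF) ln Q = 0.48 − (8.314×323)/(6×96485) × (22.730) = 0.480 − 0.105 = 0.375 V.

0.375 V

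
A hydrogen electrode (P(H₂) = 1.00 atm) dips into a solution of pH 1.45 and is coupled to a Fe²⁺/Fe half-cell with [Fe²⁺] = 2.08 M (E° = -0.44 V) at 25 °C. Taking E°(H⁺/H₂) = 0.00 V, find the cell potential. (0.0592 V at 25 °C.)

The hydrogen couple is the cathode, so E°_cell = 0.44 V; n = 2.
[H⁺] = 10^(−1.45) = 0.035 M, and Q = [Fe²⁺]·P(H₂) / [H⁺]^2 = 1650.
E = E° − (0.0592/2) log Q = 0.44 − (0.0592/2)(3.218) = 0.345 V.

0.34 V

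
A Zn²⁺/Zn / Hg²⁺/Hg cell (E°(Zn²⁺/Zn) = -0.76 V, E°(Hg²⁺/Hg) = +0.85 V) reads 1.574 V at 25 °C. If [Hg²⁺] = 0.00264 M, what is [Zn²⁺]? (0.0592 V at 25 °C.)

0.043 M

From the Nernst equation, log Q = n(E° − E)/0.0592 = 2(1.61 − 1.574)/0.0592 = 1.216, so Q = 16.5.
With Q = [Zn²⁺]/[Hg²⁺] and the known concentrations, [Zn²⁺] in the numerator gives [Zn²⁺] = 0.043 M.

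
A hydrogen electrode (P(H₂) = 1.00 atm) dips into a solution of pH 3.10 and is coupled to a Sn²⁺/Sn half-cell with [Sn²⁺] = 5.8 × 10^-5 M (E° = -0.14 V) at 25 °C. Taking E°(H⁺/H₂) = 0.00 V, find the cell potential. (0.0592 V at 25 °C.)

0.082 V

The hydrogen couple is the cathode, so E°_cell = 0.14 V; n = 2.
[H⁺] = 10^(−3.10) = 7.9 × 10^-4 M, and Q = [Sn²⁺]·P(H₂) / [H⁺]^2 = 91.9.
E = E° − (0.0592/2) log Q = 0.14 − (0.0592/2)(1.963) = 0.082 V.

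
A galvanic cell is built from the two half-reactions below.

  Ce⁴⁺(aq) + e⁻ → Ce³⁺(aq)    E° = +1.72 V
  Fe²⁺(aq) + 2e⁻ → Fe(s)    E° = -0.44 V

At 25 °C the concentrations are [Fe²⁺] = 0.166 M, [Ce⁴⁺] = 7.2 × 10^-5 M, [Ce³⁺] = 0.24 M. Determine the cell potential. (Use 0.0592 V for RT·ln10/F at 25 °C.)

1.97 V

The Ce⁴⁺/Ce³⁺ couple has the higher reduction potential and acts as the cathode, so E°_cell = +1.72 − (-0.44) = 2.16 V.
Balancing electrons gives n = 2; the reaction quotient is Q = [Fe²⁺]·[Ce³⁺]^2/[Ce⁴⁺]^2 = 1.84 × 10^6.
At 25 °C, E = E° − (0.0592/n) log Q = 2.16 − (0.0592/2)(6.266) = 2.160 − 0.185 = 1.975 V.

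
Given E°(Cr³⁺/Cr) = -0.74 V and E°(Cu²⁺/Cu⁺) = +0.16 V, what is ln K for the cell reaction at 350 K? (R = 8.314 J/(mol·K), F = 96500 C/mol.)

ln K = 89.5

E°_cell = +0.16 − (-0.74) = 0.90 V, with n = 3 electrons transferred.
At equilibrium E = 0, so the Nernst equation gives ln K = nFE°/RT = (3)(96500)(0.90)/((8.314)(350)) = 89.54.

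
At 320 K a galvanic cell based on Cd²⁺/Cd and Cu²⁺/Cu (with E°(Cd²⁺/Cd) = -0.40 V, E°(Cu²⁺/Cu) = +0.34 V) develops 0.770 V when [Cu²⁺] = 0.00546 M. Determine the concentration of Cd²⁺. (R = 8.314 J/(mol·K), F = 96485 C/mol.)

6.2 × 10^-4 M

From the Nernst equation, ln Q = nF(E° − E)/RT = 2×96485×(0.74 − 0.770)/(8.314×320) = -2.176, so Q = 0.113.
With Q = [Cd²⁺]/[Cu²⁺] and the known concentrations, [Cd²⁺] in the numerator gives [Cd²⁺] = 6.2 × 10^-4 M.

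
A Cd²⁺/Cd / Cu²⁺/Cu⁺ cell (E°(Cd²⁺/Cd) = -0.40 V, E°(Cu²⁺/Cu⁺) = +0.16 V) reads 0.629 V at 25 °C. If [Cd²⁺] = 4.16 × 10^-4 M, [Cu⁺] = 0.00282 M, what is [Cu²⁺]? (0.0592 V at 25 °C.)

8.4 × 10^-4 M

From the Nernst equation, log Q = n(E° − E)/0.0592 = 2(0.56 − 0.629)/0.0592 = -2.331, so Q = 0.00467.
With Q = [Cd²⁺]·[Cu⁺]^2/[Cu²⁺]^2 and the known concentrations, [Cu²⁺]^2 in the denominator gives [Cu²⁺] = 8.4 × 10^-4 M.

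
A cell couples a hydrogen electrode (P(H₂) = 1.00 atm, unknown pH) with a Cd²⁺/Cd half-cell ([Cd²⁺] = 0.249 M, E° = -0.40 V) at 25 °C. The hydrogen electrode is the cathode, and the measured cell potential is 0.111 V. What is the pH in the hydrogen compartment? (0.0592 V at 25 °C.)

E°_cell = 0.40 V and n = 2.
log Q = n(E° − E)/0.0592 = 2×(0.40 − 0.111)/0.0592 = 9.764.
With Q = [Cd²⁺]·P(H₂) / [H⁺]^2, solving for [H⁺] gives log[H⁺] = -5.184, so pH = 5.18.

pH = 5.18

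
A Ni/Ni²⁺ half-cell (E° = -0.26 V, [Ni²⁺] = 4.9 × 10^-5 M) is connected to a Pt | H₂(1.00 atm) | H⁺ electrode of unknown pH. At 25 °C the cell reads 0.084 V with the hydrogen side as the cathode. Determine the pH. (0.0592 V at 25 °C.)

pH = 5.13

E°_cell = 0.26 V and n = 2.
log Q = n(E° − E)/0.0592 = 2×(0.26 − 0.084)/0.0592 = 5.946.
With Q = [Ni²⁺]·P(H₂) / [H⁺]^2, solving for [H⁺] gives log[H⁺] = -5.128, so pH = 5.13.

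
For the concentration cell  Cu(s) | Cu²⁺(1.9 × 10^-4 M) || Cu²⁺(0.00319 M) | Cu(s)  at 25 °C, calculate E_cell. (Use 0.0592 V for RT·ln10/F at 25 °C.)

Both half-cells are Cu²⁺/Cu, so E°_cell = 0. The concentrated side is the cathode; the cell reaction moves Cu²⁺ from high to low concentration with n = 2.
Q = [Cu²⁺]_dilute/[Cu²⁺]_conc = 1.9 × 10^-4/0.00319 = 0.0596.
E = 0 − (0.0592/2) log Q = −(0.0592/2)(-1.225) = 0.0363 V.

0.036 V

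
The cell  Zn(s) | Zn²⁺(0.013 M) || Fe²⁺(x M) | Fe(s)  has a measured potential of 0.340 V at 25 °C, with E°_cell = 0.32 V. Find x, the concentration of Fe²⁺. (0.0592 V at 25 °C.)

0.062 M

From the Nernst equation, log Q = n(E° − E)/0.0592 = 2(0.32 − 0.340)/0.0592 = -0.676, so Q = 0.211.
With Q = [Zn²⁺]/[Fe²⁺] and the known concentrations, [Fe²⁺] in the denominator gives [Fe²⁺] = 0.062 M.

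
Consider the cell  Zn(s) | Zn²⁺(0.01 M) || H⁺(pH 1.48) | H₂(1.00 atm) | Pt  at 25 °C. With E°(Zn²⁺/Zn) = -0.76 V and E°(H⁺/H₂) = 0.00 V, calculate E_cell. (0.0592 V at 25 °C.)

0.73 V

The hydrogen couple is the cathode, so E°_cell = 0.76 V; n = 2.
[H⁺] = 10^(−1.48) = 0.033 M, and Q = [Zn²⁺]·P(H₂) / [H⁺]^2 = 9.12.
E = E° − (0.0592/2) log Q = 0.76 − (0.0592/2)(0.960) = 0.732 V.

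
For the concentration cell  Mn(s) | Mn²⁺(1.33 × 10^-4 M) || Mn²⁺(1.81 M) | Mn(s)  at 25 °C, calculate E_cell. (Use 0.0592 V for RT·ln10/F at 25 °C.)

Both half-cells are Mn²⁺/Mn, so E°_cell = 0. The concentrated side is the cathode; the cell reaction moves Mn²⁺ from high to low concentration with n = 2.
Q = [Mn²⁺]_dilute/[Mn²⁺]_conc = 1.33 × 10^-4/1.81 = 7.35 × 10^-5.
E = 0 − (0.0592/2) log Q = −(0.0592/2)(-4.134) = 0.1224 V.

0.12 V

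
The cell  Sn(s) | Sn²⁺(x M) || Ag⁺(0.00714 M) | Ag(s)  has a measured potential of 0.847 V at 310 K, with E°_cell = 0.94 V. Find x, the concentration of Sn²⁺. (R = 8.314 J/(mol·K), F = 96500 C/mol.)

From the Nernst equation, ln Q = nF(E° − E)/RT = 2×96500×(0.94 − 0.847)/(8.314×310) = 6.964, so Q = 1060.
With Q = [Sn²⁺]/[Ag⁺]^2 and the known concentrations, [Sn²⁺] in the numerator gives [Sn²⁺] = 0.054 M.

0.054 M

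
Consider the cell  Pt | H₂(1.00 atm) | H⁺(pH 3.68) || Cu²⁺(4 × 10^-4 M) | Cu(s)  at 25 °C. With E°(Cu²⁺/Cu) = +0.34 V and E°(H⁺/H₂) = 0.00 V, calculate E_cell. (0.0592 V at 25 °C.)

The Cu²⁺/Cu couple is the cathode, so E°_cell = 0.34 V; n = 2.
[H⁺] = 10^(−3.68) = 2.1 × 10^-4 M, and Q = [H⁺]^2 / ([Cu²⁺]·P(H₂)) = 1.09 × 10^-4.
E = E° − (0.0592/2) log Q = 0.34 − (0.0592/2)(-3.962) = 0.457 V.

0.46 V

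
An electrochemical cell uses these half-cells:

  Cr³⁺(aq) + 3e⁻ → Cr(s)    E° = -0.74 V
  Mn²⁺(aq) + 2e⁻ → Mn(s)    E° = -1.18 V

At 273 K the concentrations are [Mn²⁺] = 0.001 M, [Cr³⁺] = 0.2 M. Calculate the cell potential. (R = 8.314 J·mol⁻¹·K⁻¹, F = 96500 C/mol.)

0.509 V

The Cr³⁺/Cr couple has the higher reduction potential and acts as the cathode, so E°_cell = -0.74 − (-1.18) = 0.44 V.
Balancing electrons gives n = 6; the reaction quotient is Q = [Mn²⁺]^3/[Cr³⁺]^2 = 2.5 × 10^-8.
E = E° − (RT/nF) ln Q = 0.44 − (8.314×273)/(6×96500) × (-17.504) = 0.440 + 0.069 = 0.509 V.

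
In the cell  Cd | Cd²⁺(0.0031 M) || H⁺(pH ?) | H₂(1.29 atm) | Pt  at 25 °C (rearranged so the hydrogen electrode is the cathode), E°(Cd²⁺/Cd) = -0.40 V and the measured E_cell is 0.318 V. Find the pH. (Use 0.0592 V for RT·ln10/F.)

E°_cell = 0.40 V and n = 2.
log Q = n(E° − E)/0.0592 = 2×(0.40 − 0.318)/0.0592 = 2.770.
With Q = [Cd²⁺]·P(H₂) / [H⁺]^2, solving for [H⁺] gives log[H⁺] = -2.584, so pH = 2.58.

pH = 2.58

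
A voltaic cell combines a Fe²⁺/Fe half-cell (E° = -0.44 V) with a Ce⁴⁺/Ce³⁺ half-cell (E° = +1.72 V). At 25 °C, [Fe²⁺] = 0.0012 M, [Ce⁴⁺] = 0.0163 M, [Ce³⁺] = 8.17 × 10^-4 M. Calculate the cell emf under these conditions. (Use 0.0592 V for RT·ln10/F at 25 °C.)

2.32 V

The Ce⁴⁺/Ce³⁺ couple has the higher reduction potential and acts as the cathode, so E°_cell = +1.72 − (-0.44) = 2.16 V.
Balancing electrons gives n = 2; the reaction quotient is Q = [Fe²⁺]·[Ce³⁺]^2/[Ce⁴⁺]^2 = 3.01 × 10^-6.
At 25 °C, E = E° − (0.0592/n) log Q = 2.16 − (0.0592/2)(-5.521) = 2.160 + 0.163 = 2.323 V.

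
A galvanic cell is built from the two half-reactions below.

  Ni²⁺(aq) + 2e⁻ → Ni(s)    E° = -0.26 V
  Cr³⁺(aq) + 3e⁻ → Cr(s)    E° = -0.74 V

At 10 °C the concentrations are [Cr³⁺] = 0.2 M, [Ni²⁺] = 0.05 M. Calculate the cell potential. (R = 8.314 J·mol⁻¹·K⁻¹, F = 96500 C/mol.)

0.457 V

The Ni²⁺/Ni couple has the higher reduction potential and acts as the cathode, so E°_cell = -0.26 − (-0.74) = 0.48 V.
Balancing electrons gives n = 6; the reaction quotient is Q = [Cr³⁺]^2/[Ni²⁺]^3 = 320.
E = E° − (RT/nF) ln Q = 0.48 − (8.314×283)/(6×96500) × (5.768) = 0.480 − 0.023 = 0.457 V.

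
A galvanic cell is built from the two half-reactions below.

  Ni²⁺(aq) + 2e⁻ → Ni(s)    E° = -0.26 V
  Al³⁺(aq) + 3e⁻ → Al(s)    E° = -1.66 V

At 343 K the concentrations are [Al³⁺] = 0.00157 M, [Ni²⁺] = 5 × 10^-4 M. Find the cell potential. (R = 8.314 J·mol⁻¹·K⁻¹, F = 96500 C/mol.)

1.35 V

The Ni²⁺/Ni couple has the higher reduction potential and acts as the cathode, so E°_cell = -0.26 − (-1.66) = 1.40 V.
Balancing electrons gives n = 6; the reaction quotient is Q = [Al³⁺]^2/[Ni²⁺]^3 = 1.97 × 10^4.
E = E° − (RT/nF) ln Q = 1.40 − (8.314×343)/(6×96500) × (9.889) = 1.400 − 0.049 = 1.351 V.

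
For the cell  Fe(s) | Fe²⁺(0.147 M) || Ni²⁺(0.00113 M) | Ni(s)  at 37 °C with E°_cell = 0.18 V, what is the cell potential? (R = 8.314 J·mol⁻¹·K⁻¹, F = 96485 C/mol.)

Balancing electrons gives n = 2; the reaction quotient is Q = [Fe²⁺]/[Ni²⁺] = 130.
E = E° − (RT/nF) ln Q = 0.18 − (8.314×310)/(2×96485) × (4.868) = 0.180 − 0.065 = 0.115 V.

0.115 V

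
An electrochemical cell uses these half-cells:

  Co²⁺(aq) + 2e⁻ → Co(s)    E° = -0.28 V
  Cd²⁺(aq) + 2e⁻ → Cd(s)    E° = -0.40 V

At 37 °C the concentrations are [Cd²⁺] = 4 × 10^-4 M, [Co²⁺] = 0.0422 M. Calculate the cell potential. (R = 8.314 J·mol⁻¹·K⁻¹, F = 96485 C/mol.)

The Co²⁺/Co couple has the higher reduction potential and acts as the cathode, so E°_cell = -0.28 − (-0.40) = 0.12 V.
Balancing electrons gives n = 2; the reaction quotient is Q = [Cd²⁺]/[Co²⁺] = 0.00948.
E = E° − (RT/nF) ln Q = 0.12 − (8.314×310)/(2×96485) × (-4.659) = 0.120 + 0.062 = 0.182 V.

0.182 V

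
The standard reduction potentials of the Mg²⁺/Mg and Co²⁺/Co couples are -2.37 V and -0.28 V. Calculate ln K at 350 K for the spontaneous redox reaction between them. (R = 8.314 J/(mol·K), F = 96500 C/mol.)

ln K = 138.6

E°_cell = -0.28 − (-2.37) = 2.09 V, with n = 2 electrons transferred.
At equilibrium E = 0, so the Nernst equation gives ln K = nFE°/RT = (2)(96500)(2.09)/((8.314)(350)) = 138.62.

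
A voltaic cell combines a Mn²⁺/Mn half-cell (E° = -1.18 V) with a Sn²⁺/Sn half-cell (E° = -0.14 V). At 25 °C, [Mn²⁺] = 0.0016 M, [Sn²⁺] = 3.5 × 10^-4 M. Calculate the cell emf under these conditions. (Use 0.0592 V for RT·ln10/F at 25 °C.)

1.02 V

The Sn²⁺/Sn couple has the higher reduction potential and acts as the cathode, so E°_cell = -0.14 − (-1.18) = 1.04 V.
Balancing electrons gives n = 2; the reaction quotient is Q = [Mn²⁺]/[Sn²⁺] = 4.57.
At 25 °C, E = E° − (0.0592/n) log Q = 1.04 − (0.0592/2)(0.660) = 1.040 − 0.020 = 1.020 V.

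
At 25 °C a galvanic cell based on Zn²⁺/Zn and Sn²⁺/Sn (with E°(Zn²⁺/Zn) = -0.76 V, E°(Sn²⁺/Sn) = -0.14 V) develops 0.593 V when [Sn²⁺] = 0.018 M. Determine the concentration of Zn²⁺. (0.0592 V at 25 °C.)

From the Nernst equation, log Q = n(E° − E)/0.0592 = 2(0.62 − 0.593)/0.0592 = 0.912, so Q = 8.17.
With Q = [Zn²⁺]/[Sn²⁺] and the known concentrations, [Zn²⁺] in the numerator gives [Zn²⁺] = 0.15 M.

0.15 M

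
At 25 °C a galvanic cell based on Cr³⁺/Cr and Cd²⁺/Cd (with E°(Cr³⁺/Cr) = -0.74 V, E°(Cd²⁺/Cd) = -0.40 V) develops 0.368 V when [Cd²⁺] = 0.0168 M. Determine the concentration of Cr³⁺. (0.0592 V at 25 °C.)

From the Nernst equation, log Q = n(E° − E)/0.0592 = 6(0.34 − 0.368)/0.0592 = -2.838, so Q = 0.00145.
With Q = [Cr³⁺]^2/[Cd²⁺]^3 and the known concentrations, [Cr³⁺]^2 in the numerator gives [Cr³⁺] = 8.3 × 10^-5 M.

8.3 × 10^-5 M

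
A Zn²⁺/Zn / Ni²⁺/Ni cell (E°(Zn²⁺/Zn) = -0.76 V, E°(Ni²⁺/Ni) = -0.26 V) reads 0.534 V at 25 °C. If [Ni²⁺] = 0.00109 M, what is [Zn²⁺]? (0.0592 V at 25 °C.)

7.7 × 10^-5 M

From the Nernst equation, log Q = n(E° − E)/0.0592 = 2(0.50 − 0.534)/0.0592 = -1.149, so Q = 0.0710.
With Q = [Zn²⁺]/[Ni²⁺] and the known concentrations, [Zn²⁺] in the numerator gives [Zn²⁺] = 7.7 × 10^-5 M.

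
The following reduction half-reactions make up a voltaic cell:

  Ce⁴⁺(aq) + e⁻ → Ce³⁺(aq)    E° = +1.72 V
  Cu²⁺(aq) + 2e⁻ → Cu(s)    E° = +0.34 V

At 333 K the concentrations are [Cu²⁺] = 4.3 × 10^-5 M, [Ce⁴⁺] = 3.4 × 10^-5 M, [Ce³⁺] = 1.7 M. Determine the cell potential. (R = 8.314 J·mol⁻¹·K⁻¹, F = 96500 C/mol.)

The Ce⁴⁺/Ce³⁺ couple has the higher reduction potential and acts as the cathode, so E°_cell = +1.72 − (+0.34) = 1.38 V.
Balancing electrons gives n = 2; the reaction quotient is Q = [Cu²⁺]·[Ce³⁺]^2/[Ce⁴⁺]^2 = 1.07 × 10^5.
E = E° − (RT/nF) ln Q = 1.38 − (8.314×333)/(2×96500) × (11.585) = 1.380 − 0.166 = 1.214 V.

1.21 V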